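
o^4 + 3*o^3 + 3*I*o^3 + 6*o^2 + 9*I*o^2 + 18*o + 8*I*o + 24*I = (o + 3)*(o - 2*I)*(o + I)*(o + 4*I)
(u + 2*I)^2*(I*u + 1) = I*u^3 - 3*u^2 - 4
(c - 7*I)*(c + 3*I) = c^2 - 4*I*c + 21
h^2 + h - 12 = (h - 3)*(h + 4)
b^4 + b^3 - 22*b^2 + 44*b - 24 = (b - 2)^2*(b - 1)*(b + 6)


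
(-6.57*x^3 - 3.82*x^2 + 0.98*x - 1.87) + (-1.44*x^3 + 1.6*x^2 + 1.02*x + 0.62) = -8.01*x^3 - 2.22*x^2 + 2.0*x - 1.25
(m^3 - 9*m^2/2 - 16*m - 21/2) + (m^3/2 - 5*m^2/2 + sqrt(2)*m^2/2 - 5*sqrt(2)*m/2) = 3*m^3/2 - 7*m^2 + sqrt(2)*m^2/2 - 16*m - 5*sqrt(2)*m/2 - 21/2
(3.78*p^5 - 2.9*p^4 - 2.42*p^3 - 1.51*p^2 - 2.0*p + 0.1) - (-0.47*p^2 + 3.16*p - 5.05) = 3.78*p^5 - 2.9*p^4 - 2.42*p^3 - 1.04*p^2 - 5.16*p + 5.15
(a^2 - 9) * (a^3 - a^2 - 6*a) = a^5 - a^4 - 15*a^3 + 9*a^2 + 54*a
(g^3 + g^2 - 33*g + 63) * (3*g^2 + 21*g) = 3*g^5 + 24*g^4 - 78*g^3 - 504*g^2 + 1323*g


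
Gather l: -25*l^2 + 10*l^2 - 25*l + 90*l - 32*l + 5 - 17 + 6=-15*l^2 + 33*l - 6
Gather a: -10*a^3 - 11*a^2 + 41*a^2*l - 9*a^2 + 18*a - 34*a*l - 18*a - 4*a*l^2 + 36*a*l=-10*a^3 + a^2*(41*l - 20) + a*(-4*l^2 + 2*l)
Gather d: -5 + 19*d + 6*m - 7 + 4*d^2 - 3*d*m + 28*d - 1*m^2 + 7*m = 4*d^2 + d*(47 - 3*m) - m^2 + 13*m - 12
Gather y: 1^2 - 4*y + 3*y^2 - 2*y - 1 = 3*y^2 - 6*y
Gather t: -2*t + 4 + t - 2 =2 - t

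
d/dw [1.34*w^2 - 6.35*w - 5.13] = 2.68*w - 6.35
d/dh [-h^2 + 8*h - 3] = 8 - 2*h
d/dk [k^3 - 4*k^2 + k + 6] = 3*k^2 - 8*k + 1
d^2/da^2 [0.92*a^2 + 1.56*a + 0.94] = 1.84000000000000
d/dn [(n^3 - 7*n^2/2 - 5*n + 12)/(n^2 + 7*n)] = (n^4 + 14*n^3 - 39*n^2/2 - 24*n - 84)/(n^2*(n^2 + 14*n + 49))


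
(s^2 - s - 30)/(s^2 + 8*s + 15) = (s - 6)/(s + 3)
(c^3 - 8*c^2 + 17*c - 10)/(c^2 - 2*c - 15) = (c^2 - 3*c + 2)/(c + 3)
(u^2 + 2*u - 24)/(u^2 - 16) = (u + 6)/(u + 4)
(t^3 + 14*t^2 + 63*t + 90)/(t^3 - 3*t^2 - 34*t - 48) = (t^2 + 11*t + 30)/(t^2 - 6*t - 16)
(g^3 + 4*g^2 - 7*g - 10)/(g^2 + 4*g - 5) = (g^2 - g - 2)/(g - 1)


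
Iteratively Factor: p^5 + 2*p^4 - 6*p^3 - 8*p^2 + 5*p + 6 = (p + 1)*(p^4 + p^3 - 7*p^2 - p + 6) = (p + 1)*(p + 3)*(p^3 - 2*p^2 - p + 2) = (p - 1)*(p + 1)*(p + 3)*(p^2 - p - 2) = (p - 1)*(p + 1)^2*(p + 3)*(p - 2)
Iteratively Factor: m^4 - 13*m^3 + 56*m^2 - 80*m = (m - 4)*(m^3 - 9*m^2 + 20*m) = m*(m - 4)*(m^2 - 9*m + 20) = m*(m - 5)*(m - 4)*(m - 4)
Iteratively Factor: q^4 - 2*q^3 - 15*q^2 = (q)*(q^3 - 2*q^2 - 15*q) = q*(q - 5)*(q^2 + 3*q) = q*(q - 5)*(q + 3)*(q)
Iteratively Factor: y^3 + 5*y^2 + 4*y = (y)*(y^2 + 5*y + 4) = y*(y + 4)*(y + 1)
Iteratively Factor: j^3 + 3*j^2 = (j + 3)*(j^2) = j*(j + 3)*(j)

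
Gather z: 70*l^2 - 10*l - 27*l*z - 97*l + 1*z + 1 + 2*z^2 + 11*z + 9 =70*l^2 - 107*l + 2*z^2 + z*(12 - 27*l) + 10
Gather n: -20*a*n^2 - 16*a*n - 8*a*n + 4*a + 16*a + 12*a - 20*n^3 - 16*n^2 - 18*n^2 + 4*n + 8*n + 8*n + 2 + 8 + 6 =32*a - 20*n^3 + n^2*(-20*a - 34) + n*(20 - 24*a) + 16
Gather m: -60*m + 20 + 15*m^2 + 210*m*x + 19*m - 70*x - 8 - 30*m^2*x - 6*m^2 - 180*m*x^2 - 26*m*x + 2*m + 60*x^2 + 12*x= m^2*(9 - 30*x) + m*(-180*x^2 + 184*x - 39) + 60*x^2 - 58*x + 12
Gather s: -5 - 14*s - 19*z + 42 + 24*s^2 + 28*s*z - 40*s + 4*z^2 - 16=24*s^2 + s*(28*z - 54) + 4*z^2 - 19*z + 21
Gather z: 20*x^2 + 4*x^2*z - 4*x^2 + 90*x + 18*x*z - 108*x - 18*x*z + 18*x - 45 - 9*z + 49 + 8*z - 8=16*x^2 + z*(4*x^2 - 1) - 4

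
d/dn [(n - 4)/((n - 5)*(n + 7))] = (-n^2 + 8*n - 27)/(n^4 + 4*n^3 - 66*n^2 - 140*n + 1225)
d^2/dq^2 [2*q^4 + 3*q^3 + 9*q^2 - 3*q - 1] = 24*q^2 + 18*q + 18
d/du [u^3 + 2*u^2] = u*(3*u + 4)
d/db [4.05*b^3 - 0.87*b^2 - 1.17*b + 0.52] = 12.15*b^2 - 1.74*b - 1.17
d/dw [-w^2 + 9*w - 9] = 9 - 2*w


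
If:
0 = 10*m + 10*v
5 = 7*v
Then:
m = -5/7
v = 5/7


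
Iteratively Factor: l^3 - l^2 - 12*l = (l + 3)*(l^2 - 4*l) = l*(l + 3)*(l - 4)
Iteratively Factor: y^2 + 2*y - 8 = (y - 2)*(y + 4)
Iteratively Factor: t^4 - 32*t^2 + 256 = (t + 4)*(t^3 - 4*t^2 - 16*t + 64) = (t - 4)*(t + 4)*(t^2 - 16) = (t - 4)*(t + 4)^2*(t - 4)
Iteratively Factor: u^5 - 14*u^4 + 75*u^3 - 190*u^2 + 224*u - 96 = (u - 3)*(u^4 - 11*u^3 + 42*u^2 - 64*u + 32) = (u - 3)*(u - 2)*(u^3 - 9*u^2 + 24*u - 16) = (u - 4)*(u - 3)*(u - 2)*(u^2 - 5*u + 4) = (u - 4)*(u - 3)*(u - 2)*(u - 1)*(u - 4)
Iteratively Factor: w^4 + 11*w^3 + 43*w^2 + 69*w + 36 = (w + 1)*(w^3 + 10*w^2 + 33*w + 36) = (w + 1)*(w + 4)*(w^2 + 6*w + 9) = (w + 1)*(w + 3)*(w + 4)*(w + 3)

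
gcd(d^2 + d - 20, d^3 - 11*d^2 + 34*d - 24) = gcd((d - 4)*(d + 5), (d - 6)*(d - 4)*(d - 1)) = d - 4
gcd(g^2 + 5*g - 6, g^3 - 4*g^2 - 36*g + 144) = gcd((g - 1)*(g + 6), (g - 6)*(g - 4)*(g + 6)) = g + 6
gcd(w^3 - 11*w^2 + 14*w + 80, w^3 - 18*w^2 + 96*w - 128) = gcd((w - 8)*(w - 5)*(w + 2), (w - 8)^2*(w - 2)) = w - 8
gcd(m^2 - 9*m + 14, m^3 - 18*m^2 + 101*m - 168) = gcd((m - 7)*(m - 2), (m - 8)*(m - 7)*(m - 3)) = m - 7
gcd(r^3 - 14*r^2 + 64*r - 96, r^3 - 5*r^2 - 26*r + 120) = r^2 - 10*r + 24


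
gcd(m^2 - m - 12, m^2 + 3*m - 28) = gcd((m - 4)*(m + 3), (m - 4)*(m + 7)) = m - 4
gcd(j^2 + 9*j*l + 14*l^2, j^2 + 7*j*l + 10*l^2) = j + 2*l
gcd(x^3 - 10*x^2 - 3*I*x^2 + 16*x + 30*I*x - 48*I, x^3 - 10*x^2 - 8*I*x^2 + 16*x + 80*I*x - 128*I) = x^2 - 10*x + 16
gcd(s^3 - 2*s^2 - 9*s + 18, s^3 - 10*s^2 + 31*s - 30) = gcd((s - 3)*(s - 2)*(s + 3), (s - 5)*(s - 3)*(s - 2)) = s^2 - 5*s + 6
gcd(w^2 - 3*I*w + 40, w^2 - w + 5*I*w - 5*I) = w + 5*I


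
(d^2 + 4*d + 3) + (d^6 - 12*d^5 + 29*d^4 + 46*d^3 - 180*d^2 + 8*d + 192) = d^6 - 12*d^5 + 29*d^4 + 46*d^3 - 179*d^2 + 12*d + 195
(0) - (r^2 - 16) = 16 - r^2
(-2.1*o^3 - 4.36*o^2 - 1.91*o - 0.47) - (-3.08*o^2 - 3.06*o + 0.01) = -2.1*o^3 - 1.28*o^2 + 1.15*o - 0.48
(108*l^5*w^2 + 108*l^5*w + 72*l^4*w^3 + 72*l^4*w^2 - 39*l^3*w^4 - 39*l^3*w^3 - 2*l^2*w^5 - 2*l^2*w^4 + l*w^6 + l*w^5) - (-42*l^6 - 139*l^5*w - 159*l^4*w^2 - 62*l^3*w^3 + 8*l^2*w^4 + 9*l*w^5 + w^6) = 42*l^6 + 108*l^5*w^2 + 247*l^5*w + 72*l^4*w^3 + 231*l^4*w^2 - 39*l^3*w^4 + 23*l^3*w^3 - 2*l^2*w^5 - 10*l^2*w^4 + l*w^6 - 8*l*w^5 - w^6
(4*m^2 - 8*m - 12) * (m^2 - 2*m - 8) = 4*m^4 - 16*m^3 - 28*m^2 + 88*m + 96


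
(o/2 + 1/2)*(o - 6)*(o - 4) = o^3/2 - 9*o^2/2 + 7*o + 12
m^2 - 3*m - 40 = (m - 8)*(m + 5)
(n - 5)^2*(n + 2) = n^3 - 8*n^2 + 5*n + 50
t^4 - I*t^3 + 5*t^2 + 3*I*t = t*(t - 3*I)*(t + I)^2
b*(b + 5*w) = b^2 + 5*b*w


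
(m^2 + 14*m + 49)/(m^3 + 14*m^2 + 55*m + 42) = (m + 7)/(m^2 + 7*m + 6)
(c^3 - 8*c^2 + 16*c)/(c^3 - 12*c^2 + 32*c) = (c - 4)/(c - 8)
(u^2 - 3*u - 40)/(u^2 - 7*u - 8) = (u + 5)/(u + 1)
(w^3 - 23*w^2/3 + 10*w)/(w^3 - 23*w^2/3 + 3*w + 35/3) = w*(w - 6)/(w^2 - 6*w - 7)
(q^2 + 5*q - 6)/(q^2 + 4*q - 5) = (q + 6)/(q + 5)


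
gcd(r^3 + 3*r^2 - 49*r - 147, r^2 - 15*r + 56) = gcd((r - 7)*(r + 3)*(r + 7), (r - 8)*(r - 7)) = r - 7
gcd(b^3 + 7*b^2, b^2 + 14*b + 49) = b + 7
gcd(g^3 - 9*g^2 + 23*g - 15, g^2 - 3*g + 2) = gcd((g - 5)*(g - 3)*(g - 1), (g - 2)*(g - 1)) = g - 1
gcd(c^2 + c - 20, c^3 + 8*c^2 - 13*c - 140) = c^2 + c - 20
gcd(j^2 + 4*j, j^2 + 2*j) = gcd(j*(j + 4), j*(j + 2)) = j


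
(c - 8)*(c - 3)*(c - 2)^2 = c^4 - 15*c^3 + 72*c^2 - 140*c + 96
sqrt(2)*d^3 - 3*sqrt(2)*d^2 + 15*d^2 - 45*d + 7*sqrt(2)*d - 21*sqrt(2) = (d - 3)*(d + 7*sqrt(2))*(sqrt(2)*d + 1)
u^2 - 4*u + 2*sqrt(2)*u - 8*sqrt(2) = (u - 4)*(u + 2*sqrt(2))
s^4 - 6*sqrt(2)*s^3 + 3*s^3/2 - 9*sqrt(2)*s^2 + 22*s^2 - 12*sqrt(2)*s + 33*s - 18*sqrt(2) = (s + 3/2)*(s - 3*sqrt(2))*(s - 2*sqrt(2))*(s - sqrt(2))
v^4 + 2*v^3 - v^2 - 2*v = v*(v - 1)*(v + 1)*(v + 2)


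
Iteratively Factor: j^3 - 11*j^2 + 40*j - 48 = (j - 4)*(j^2 - 7*j + 12) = (j - 4)*(j - 3)*(j - 4)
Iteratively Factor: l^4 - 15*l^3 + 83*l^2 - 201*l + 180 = (l - 4)*(l^3 - 11*l^2 + 39*l - 45) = (l - 4)*(l - 3)*(l^2 - 8*l + 15) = (l - 5)*(l - 4)*(l - 3)*(l - 3)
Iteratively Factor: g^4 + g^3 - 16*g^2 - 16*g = (g)*(g^3 + g^2 - 16*g - 16) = g*(g - 4)*(g^2 + 5*g + 4) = g*(g - 4)*(g + 4)*(g + 1)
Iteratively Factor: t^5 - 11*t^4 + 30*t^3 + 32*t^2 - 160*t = (t - 5)*(t^4 - 6*t^3 + 32*t) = t*(t - 5)*(t^3 - 6*t^2 + 32) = t*(t - 5)*(t + 2)*(t^2 - 8*t + 16) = t*(t - 5)*(t - 4)*(t + 2)*(t - 4)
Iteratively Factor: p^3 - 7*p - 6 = (p + 1)*(p^2 - p - 6) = (p + 1)*(p + 2)*(p - 3)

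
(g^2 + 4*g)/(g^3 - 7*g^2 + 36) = g*(g + 4)/(g^3 - 7*g^2 + 36)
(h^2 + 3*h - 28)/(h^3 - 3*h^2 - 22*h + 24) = (h^2 + 3*h - 28)/(h^3 - 3*h^2 - 22*h + 24)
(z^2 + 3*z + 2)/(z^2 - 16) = (z^2 + 3*z + 2)/(z^2 - 16)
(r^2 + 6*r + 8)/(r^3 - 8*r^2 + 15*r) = (r^2 + 6*r + 8)/(r*(r^2 - 8*r + 15))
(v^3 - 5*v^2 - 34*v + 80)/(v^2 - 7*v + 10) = (v^2 - 3*v - 40)/(v - 5)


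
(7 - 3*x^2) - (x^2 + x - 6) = -4*x^2 - x + 13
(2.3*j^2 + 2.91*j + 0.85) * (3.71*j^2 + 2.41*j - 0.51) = 8.533*j^4 + 16.3391*j^3 + 8.9936*j^2 + 0.5644*j - 0.4335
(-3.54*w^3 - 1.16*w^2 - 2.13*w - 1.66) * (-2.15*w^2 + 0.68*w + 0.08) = 7.611*w^5 + 0.0867999999999998*w^4 + 3.5075*w^3 + 2.0278*w^2 - 1.2992*w - 0.1328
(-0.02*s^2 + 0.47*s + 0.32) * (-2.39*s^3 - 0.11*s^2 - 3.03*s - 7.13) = 0.0478*s^5 - 1.1211*s^4 - 0.7559*s^3 - 1.3167*s^2 - 4.3207*s - 2.2816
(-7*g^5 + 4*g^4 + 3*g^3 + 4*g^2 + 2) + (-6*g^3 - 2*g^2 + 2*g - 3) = -7*g^5 + 4*g^4 - 3*g^3 + 2*g^2 + 2*g - 1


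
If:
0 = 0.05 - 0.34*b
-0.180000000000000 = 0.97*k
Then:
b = 0.15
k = -0.19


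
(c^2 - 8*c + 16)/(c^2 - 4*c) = (c - 4)/c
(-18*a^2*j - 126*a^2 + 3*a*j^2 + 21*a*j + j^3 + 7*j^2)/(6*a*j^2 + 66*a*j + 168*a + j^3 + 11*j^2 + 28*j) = (-3*a + j)/(j + 4)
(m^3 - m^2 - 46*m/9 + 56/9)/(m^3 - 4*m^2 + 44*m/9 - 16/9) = (3*m + 7)/(3*m - 2)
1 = 1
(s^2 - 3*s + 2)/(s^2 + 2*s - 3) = (s - 2)/(s + 3)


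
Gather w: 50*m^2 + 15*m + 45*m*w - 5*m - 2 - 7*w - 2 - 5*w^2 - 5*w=50*m^2 + 10*m - 5*w^2 + w*(45*m - 12) - 4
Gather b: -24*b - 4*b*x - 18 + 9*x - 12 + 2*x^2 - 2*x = b*(-4*x - 24) + 2*x^2 + 7*x - 30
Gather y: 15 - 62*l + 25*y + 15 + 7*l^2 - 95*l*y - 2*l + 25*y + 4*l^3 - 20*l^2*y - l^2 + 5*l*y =4*l^3 + 6*l^2 - 64*l + y*(-20*l^2 - 90*l + 50) + 30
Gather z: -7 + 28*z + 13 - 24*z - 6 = 4*z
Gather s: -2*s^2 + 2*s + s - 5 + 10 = -2*s^2 + 3*s + 5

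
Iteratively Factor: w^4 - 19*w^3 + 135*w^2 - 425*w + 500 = (w - 5)*(w^3 - 14*w^2 + 65*w - 100) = (w - 5)^2*(w^2 - 9*w + 20) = (w - 5)^2*(w - 4)*(w - 5)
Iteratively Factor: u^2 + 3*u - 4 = (u - 1)*(u + 4)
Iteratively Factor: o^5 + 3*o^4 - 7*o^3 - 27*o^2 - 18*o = (o + 1)*(o^4 + 2*o^3 - 9*o^2 - 18*o) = (o + 1)*(o + 2)*(o^3 - 9*o) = (o + 1)*(o + 2)*(o + 3)*(o^2 - 3*o) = o*(o + 1)*(o + 2)*(o + 3)*(o - 3)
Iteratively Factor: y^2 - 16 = (y - 4)*(y + 4)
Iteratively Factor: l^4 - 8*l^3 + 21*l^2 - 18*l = (l - 3)*(l^3 - 5*l^2 + 6*l) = (l - 3)*(l - 2)*(l^2 - 3*l) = (l - 3)^2*(l - 2)*(l)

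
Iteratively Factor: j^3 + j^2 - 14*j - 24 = (j - 4)*(j^2 + 5*j + 6) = (j - 4)*(j + 2)*(j + 3)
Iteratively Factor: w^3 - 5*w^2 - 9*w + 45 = (w + 3)*(w^2 - 8*w + 15) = (w - 3)*(w + 3)*(w - 5)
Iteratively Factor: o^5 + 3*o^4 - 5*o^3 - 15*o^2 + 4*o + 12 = (o - 2)*(o^4 + 5*o^3 + 5*o^2 - 5*o - 6) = (o - 2)*(o + 2)*(o^3 + 3*o^2 - o - 3) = (o - 2)*(o - 1)*(o + 2)*(o^2 + 4*o + 3) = (o - 2)*(o - 1)*(o + 1)*(o + 2)*(o + 3)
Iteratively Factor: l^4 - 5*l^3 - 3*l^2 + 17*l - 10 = (l - 1)*(l^3 - 4*l^2 - 7*l + 10) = (l - 1)*(l + 2)*(l^2 - 6*l + 5) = (l - 5)*(l - 1)*(l + 2)*(l - 1)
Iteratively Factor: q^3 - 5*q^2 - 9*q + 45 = (q - 5)*(q^2 - 9) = (q - 5)*(q - 3)*(q + 3)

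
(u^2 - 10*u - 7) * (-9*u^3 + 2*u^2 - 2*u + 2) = -9*u^5 + 92*u^4 + 41*u^3 + 8*u^2 - 6*u - 14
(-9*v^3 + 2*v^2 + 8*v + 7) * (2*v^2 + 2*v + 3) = -18*v^5 - 14*v^4 - 7*v^3 + 36*v^2 + 38*v + 21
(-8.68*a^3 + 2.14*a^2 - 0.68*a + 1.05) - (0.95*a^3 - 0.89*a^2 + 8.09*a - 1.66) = -9.63*a^3 + 3.03*a^2 - 8.77*a + 2.71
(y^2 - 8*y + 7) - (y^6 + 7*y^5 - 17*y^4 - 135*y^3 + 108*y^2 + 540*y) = -y^6 - 7*y^5 + 17*y^4 + 135*y^3 - 107*y^2 - 548*y + 7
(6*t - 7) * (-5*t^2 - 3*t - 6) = -30*t^3 + 17*t^2 - 15*t + 42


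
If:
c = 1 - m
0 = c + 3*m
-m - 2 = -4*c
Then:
No Solution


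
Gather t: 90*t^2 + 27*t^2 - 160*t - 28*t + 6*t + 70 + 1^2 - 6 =117*t^2 - 182*t + 65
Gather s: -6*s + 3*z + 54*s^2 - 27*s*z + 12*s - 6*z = 54*s^2 + s*(6 - 27*z) - 3*z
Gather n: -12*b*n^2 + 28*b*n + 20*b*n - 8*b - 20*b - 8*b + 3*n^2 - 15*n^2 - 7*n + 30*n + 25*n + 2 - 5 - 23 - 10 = -36*b + n^2*(-12*b - 12) + n*(48*b + 48) - 36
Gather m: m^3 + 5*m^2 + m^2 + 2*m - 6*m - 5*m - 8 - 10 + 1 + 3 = m^3 + 6*m^2 - 9*m - 14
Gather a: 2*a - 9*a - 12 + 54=42 - 7*a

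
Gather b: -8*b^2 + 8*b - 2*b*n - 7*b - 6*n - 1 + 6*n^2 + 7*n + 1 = -8*b^2 + b*(1 - 2*n) + 6*n^2 + n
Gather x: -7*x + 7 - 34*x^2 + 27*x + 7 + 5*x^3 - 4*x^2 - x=5*x^3 - 38*x^2 + 19*x + 14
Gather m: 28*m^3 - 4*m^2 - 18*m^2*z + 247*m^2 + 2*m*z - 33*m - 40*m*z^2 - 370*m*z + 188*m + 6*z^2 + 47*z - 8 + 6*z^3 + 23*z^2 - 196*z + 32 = 28*m^3 + m^2*(243 - 18*z) + m*(-40*z^2 - 368*z + 155) + 6*z^3 + 29*z^2 - 149*z + 24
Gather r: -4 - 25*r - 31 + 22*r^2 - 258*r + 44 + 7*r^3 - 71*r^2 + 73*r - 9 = 7*r^3 - 49*r^2 - 210*r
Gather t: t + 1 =t + 1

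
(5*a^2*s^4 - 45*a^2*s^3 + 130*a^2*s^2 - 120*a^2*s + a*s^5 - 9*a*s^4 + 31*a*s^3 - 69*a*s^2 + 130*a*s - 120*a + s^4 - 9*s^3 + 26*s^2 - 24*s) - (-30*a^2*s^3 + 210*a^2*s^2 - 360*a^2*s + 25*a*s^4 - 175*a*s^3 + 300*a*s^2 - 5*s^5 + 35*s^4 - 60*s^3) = 5*a^2*s^4 - 15*a^2*s^3 - 80*a^2*s^2 + 240*a^2*s + a*s^5 - 34*a*s^4 + 206*a*s^3 - 369*a*s^2 + 130*a*s - 120*a + 5*s^5 - 34*s^4 + 51*s^3 + 26*s^2 - 24*s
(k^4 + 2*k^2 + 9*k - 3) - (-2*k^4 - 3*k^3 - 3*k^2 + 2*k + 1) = 3*k^4 + 3*k^3 + 5*k^2 + 7*k - 4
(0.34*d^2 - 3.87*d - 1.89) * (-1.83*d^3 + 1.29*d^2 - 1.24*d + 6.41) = -0.6222*d^5 + 7.5207*d^4 - 1.9552*d^3 + 4.5401*d^2 - 22.4631*d - 12.1149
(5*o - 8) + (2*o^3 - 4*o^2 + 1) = 2*o^3 - 4*o^2 + 5*o - 7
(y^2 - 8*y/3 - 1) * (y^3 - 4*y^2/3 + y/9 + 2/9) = y^5 - 4*y^4 + 8*y^3/3 + 34*y^2/27 - 19*y/27 - 2/9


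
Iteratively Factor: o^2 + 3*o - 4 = (o + 4)*(o - 1)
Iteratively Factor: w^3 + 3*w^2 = (w)*(w^2 + 3*w) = w*(w + 3)*(w)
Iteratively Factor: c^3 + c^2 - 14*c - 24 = (c + 3)*(c^2 - 2*c - 8) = (c - 4)*(c + 3)*(c + 2)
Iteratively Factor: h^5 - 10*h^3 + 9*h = (h - 1)*(h^4 + h^3 - 9*h^2 - 9*h) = h*(h - 1)*(h^3 + h^2 - 9*h - 9) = h*(h - 1)*(h + 3)*(h^2 - 2*h - 3) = h*(h - 1)*(h + 1)*(h + 3)*(h - 3)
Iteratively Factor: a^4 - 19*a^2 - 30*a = (a - 5)*(a^3 + 5*a^2 + 6*a) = a*(a - 5)*(a^2 + 5*a + 6) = a*(a - 5)*(a + 2)*(a + 3)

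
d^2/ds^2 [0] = 0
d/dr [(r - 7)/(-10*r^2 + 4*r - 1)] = (10*r^2 - 140*r + 27)/(100*r^4 - 80*r^3 + 36*r^2 - 8*r + 1)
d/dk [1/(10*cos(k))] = sin(k)/(10*cos(k)^2)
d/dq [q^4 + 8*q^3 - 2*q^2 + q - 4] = 4*q^3 + 24*q^2 - 4*q + 1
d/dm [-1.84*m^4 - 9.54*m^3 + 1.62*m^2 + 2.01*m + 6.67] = -7.36*m^3 - 28.62*m^2 + 3.24*m + 2.01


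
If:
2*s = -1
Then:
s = -1/2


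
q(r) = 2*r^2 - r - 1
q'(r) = 4*r - 1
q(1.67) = 2.91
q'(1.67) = 5.68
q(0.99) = -0.03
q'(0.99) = 2.96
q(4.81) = 40.46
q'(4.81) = 18.24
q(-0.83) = 1.21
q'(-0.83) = -4.32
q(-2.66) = 15.81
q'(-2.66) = -11.64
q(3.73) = 23.10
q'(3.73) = 13.92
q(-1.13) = 2.68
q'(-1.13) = -5.52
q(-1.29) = 3.62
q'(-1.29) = -6.16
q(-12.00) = 299.00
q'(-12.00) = -49.00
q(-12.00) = 299.00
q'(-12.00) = -49.00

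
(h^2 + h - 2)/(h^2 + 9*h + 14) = (h - 1)/(h + 7)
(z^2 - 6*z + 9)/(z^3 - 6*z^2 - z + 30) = (z - 3)/(z^2 - 3*z - 10)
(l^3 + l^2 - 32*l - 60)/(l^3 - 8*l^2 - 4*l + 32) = (l^2 - l - 30)/(l^2 - 10*l + 16)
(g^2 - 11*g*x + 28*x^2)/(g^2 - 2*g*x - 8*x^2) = (g - 7*x)/(g + 2*x)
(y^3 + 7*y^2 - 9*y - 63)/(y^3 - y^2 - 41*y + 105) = (y + 3)/(y - 5)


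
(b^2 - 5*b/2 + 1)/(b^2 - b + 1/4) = 2*(b - 2)/(2*b - 1)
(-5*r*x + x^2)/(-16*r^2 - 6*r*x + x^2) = x*(5*r - x)/(16*r^2 + 6*r*x - x^2)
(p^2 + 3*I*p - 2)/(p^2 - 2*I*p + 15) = (p^2 + 3*I*p - 2)/(p^2 - 2*I*p + 15)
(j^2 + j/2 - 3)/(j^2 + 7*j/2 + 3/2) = (2*j^2 + j - 6)/(2*j^2 + 7*j + 3)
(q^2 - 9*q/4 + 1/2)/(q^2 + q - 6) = (q - 1/4)/(q + 3)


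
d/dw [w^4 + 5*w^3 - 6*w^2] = w*(4*w^2 + 15*w - 12)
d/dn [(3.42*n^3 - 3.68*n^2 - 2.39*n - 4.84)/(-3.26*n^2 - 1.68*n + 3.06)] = (-11.1492*n^4 - 11.4912*n^3 + 29.7866*n^2 - 54.0784*n - 15.4446)/(10.6276*n^4 + 10.9536*n^3 - 17.1288*n^2 - 10.2816*n + 9.3636)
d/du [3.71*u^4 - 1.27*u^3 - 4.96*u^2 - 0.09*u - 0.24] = 14.84*u^3 - 3.81*u^2 - 9.92*u - 0.09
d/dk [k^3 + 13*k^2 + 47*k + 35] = 3*k^2 + 26*k + 47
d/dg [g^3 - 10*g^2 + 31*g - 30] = 3*g^2 - 20*g + 31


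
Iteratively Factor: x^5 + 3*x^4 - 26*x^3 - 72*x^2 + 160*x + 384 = (x + 2)*(x^4 + x^3 - 28*x^2 - 16*x + 192) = (x - 3)*(x + 2)*(x^3 + 4*x^2 - 16*x - 64) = (x - 3)*(x + 2)*(x + 4)*(x^2 - 16) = (x - 3)*(x + 2)*(x + 4)^2*(x - 4)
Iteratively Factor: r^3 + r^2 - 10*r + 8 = (r - 1)*(r^2 + 2*r - 8) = (r - 1)*(r + 4)*(r - 2)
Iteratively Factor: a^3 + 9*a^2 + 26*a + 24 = (a + 4)*(a^2 + 5*a + 6) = (a + 3)*(a + 4)*(a + 2)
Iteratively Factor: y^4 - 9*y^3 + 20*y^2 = (y - 4)*(y^3 - 5*y^2) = y*(y - 4)*(y^2 - 5*y) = y*(y - 5)*(y - 4)*(y)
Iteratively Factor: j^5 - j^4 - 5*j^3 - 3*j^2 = (j + 1)*(j^4 - 2*j^3 - 3*j^2) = (j + 1)^2*(j^3 - 3*j^2) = (j - 3)*(j + 1)^2*(j^2) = j*(j - 3)*(j + 1)^2*(j)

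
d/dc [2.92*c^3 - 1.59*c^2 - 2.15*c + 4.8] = 8.76*c^2 - 3.18*c - 2.15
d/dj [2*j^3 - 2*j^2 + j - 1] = 6*j^2 - 4*j + 1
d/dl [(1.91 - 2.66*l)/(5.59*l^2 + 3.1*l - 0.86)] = (14.8694*l^2 - 21.3538*l - 3.6334)/(31.2481*l^4 + 34.658*l^3 - 0.00479999999999769*l^2 - 5.332*l + 0.7396)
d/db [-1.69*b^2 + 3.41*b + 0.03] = 3.41 - 3.38*b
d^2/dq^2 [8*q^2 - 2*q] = 16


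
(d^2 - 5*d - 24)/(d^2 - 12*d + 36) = (d^2 - 5*d - 24)/(d^2 - 12*d + 36)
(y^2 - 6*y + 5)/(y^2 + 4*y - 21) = (y^2 - 6*y + 5)/(y^2 + 4*y - 21)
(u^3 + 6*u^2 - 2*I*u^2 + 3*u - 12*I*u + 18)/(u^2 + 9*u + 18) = (u^2 - 2*I*u + 3)/(u + 3)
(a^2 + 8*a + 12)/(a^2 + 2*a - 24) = (a + 2)/(a - 4)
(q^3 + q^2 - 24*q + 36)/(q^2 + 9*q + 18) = (q^2 - 5*q + 6)/(q + 3)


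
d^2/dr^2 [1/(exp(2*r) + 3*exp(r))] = (-(exp(r) + 3)*(4*exp(r) + 3) + 2*(2*exp(r) + 3)^2)*exp(-r)/(exp(r) + 3)^3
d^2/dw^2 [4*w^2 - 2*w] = 8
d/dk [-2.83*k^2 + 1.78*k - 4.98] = 1.78 - 5.66*k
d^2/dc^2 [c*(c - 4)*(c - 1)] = 6*c - 10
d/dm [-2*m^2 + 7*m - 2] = 7 - 4*m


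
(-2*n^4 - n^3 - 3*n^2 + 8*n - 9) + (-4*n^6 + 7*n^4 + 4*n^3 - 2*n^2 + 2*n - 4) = -4*n^6 + 5*n^4 + 3*n^3 - 5*n^2 + 10*n - 13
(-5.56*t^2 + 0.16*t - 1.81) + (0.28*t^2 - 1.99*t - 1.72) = -5.28*t^2 - 1.83*t - 3.53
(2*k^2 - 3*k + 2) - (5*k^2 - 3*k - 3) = 5 - 3*k^2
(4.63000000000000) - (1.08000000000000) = 3.55000000000000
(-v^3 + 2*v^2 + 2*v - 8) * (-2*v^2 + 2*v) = 2*v^5 - 6*v^4 + 20*v^2 - 16*v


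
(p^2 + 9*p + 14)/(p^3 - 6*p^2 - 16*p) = (p + 7)/(p*(p - 8))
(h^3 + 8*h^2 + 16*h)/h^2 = h + 8 + 16/h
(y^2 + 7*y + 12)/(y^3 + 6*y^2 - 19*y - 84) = (y + 4)/(y^2 + 3*y - 28)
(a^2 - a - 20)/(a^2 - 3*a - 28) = (a - 5)/(a - 7)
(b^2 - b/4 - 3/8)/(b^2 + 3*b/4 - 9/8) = (2*b + 1)/(2*b + 3)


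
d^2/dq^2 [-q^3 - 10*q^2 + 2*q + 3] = -6*q - 20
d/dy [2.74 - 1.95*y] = -1.95000000000000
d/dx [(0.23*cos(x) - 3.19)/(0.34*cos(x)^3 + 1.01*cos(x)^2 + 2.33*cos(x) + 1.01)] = (0.1564*cos(x)^3 - 3.0215*cos(x)^2 - 6.4438*cos(x) - 7.665)*sin(x)/(0.1156*cos(x)^6 + 0.6868*cos(x)^5 + 2.6045*cos(x)^4 + 5.3934*cos(x)^3 + 7.4691*cos(x)^2 + 4.7066*cos(x) + 1.0201)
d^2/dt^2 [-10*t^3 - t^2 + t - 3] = -60*t - 2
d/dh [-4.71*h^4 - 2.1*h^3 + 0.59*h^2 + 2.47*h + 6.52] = -18.84*h^3 - 6.3*h^2 + 1.18*h + 2.47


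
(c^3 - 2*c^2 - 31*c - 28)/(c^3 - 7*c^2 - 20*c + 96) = (c^2 - 6*c - 7)/(c^2 - 11*c + 24)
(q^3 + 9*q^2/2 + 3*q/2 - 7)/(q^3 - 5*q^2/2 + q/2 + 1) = (2*q^2 + 11*q + 14)/(2*q^2 - 3*q - 2)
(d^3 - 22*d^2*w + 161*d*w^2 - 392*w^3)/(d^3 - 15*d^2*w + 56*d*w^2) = (d - 7*w)/d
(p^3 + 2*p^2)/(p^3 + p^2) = (p + 2)/(p + 1)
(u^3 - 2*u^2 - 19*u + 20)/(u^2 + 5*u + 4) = (u^2 - 6*u + 5)/(u + 1)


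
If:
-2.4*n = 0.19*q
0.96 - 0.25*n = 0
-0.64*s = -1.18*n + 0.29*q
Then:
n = 3.84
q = -48.51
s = 29.06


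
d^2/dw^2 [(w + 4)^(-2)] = 6/(w + 4)^4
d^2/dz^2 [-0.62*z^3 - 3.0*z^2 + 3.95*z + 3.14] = -3.72*z - 6.0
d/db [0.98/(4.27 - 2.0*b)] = 1.96/(2.0*b - 4.27)^2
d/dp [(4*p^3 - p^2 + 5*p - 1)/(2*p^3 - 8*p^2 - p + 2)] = (-30*p^4 - 28*p^3 + 71*p^2 - 20*p + 9)/(4*p^6 - 32*p^5 + 60*p^4 + 24*p^3 - 31*p^2 - 4*p + 4)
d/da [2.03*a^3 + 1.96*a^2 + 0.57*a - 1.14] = 6.09*a^2 + 3.92*a + 0.57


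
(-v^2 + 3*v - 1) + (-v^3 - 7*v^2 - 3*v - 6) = -v^3 - 8*v^2 - 7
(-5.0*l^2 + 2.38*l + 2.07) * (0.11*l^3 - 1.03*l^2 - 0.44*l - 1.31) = -0.55*l^5 + 5.4118*l^4 - 0.0236999999999998*l^3 + 3.3707*l^2 - 4.0286*l - 2.7117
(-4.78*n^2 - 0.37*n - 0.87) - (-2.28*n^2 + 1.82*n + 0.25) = -2.5*n^2 - 2.19*n - 1.12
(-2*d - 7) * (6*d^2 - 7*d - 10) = -12*d^3 - 28*d^2 + 69*d + 70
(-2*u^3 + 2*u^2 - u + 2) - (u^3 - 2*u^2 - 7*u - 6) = -3*u^3 + 4*u^2 + 6*u + 8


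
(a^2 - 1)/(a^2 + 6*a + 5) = (a - 1)/(a + 5)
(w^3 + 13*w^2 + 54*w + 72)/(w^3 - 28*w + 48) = (w^2 + 7*w + 12)/(w^2 - 6*w + 8)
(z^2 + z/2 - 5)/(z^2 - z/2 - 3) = (2*z + 5)/(2*z + 3)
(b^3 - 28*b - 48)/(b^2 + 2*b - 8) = (b^2 - 4*b - 12)/(b - 2)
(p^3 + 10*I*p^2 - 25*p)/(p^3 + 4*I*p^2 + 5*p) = (p + 5*I)/(p - I)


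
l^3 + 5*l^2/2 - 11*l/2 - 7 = (l - 2)*(l + 1)*(l + 7/2)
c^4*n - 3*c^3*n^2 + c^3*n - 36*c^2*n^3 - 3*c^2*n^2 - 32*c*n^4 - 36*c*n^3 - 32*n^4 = (c - 8*n)*(c + n)*(c + 4*n)*(c*n + n)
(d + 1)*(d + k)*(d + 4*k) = d^3 + 5*d^2*k + d^2 + 4*d*k^2 + 5*d*k + 4*k^2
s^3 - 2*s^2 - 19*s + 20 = (s - 5)*(s - 1)*(s + 4)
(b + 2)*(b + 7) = b^2 + 9*b + 14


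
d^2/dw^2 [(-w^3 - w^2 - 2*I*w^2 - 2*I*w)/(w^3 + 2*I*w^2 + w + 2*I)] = 2*(-w^3 + 3*w^2 + 3*w - 1)/(w^6 + 3*w^4 + 3*w^2 + 1)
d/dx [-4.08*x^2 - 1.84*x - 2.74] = -8.16*x - 1.84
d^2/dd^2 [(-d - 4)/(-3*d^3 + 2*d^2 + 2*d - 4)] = 2*((d + 4)*(-9*d^2 + 4*d + 2)^2 + (-9*d^2 + 4*d - (d + 4)*(9*d - 2) + 2)*(3*d^3 - 2*d^2 - 2*d + 4))/(3*d^3 - 2*d^2 - 2*d + 4)^3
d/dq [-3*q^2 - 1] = -6*q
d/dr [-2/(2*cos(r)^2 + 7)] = -4*sin(2*r)/(cos(2*r) + 8)^2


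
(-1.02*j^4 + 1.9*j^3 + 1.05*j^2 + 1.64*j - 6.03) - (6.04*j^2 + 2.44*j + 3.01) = -1.02*j^4 + 1.9*j^3 - 4.99*j^2 - 0.8*j - 9.04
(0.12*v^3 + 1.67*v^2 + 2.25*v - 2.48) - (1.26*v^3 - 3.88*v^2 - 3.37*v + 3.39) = -1.14*v^3 + 5.55*v^2 + 5.62*v - 5.87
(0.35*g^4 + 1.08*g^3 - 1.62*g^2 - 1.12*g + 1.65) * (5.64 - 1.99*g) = -0.6965*g^5 - 0.1752*g^4 + 9.315*g^3 - 6.908*g^2 - 9.6003*g + 9.306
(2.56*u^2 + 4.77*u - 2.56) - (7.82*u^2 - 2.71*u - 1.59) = -5.26*u^2 + 7.48*u - 0.97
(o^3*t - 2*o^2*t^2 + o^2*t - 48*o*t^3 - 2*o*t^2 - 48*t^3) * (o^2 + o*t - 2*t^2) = o^5*t - o^4*t^2 + o^4*t - 52*o^3*t^3 - o^3*t^2 - 44*o^2*t^4 - 52*o^2*t^3 + 96*o*t^5 - 44*o*t^4 + 96*t^5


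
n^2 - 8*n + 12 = (n - 6)*(n - 2)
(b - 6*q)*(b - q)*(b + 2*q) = b^3 - 5*b^2*q - 8*b*q^2 + 12*q^3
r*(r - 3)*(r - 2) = r^3 - 5*r^2 + 6*r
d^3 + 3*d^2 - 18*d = d*(d - 3)*(d + 6)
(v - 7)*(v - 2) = v^2 - 9*v + 14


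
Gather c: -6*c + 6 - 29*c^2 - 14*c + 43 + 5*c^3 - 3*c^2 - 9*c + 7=5*c^3 - 32*c^2 - 29*c + 56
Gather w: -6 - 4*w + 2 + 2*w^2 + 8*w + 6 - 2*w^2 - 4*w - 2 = 0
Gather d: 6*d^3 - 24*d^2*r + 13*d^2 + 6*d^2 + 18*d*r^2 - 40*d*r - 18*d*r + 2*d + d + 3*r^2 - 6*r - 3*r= 6*d^3 + d^2*(19 - 24*r) + d*(18*r^2 - 58*r + 3) + 3*r^2 - 9*r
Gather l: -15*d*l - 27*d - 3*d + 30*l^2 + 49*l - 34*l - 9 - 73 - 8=-30*d + 30*l^2 + l*(15 - 15*d) - 90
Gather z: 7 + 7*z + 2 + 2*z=9*z + 9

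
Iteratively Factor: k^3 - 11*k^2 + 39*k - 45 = (k - 3)*(k^2 - 8*k + 15) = (k - 5)*(k - 3)*(k - 3)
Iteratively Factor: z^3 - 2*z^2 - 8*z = (z - 4)*(z^2 + 2*z) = z*(z - 4)*(z + 2)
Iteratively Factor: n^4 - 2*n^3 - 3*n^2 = (n + 1)*(n^3 - 3*n^2) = n*(n + 1)*(n^2 - 3*n) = n*(n - 3)*(n + 1)*(n)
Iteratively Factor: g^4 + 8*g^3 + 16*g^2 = (g)*(g^3 + 8*g^2 + 16*g) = g^2*(g^2 + 8*g + 16) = g^2*(g + 4)*(g + 4)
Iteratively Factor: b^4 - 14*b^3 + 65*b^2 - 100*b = (b - 4)*(b^3 - 10*b^2 + 25*b) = (b - 5)*(b - 4)*(b^2 - 5*b) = (b - 5)^2*(b - 4)*(b)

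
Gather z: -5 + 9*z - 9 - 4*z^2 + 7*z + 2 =-4*z^2 + 16*z - 12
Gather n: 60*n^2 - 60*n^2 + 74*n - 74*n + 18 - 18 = 0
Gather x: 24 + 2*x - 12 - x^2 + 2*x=-x^2 + 4*x + 12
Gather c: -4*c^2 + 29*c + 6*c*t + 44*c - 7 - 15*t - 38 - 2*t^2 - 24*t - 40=-4*c^2 + c*(6*t + 73) - 2*t^2 - 39*t - 85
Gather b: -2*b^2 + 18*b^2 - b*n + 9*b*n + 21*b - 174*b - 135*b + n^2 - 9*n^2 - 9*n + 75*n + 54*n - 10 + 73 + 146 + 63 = 16*b^2 + b*(8*n - 288) - 8*n^2 + 120*n + 272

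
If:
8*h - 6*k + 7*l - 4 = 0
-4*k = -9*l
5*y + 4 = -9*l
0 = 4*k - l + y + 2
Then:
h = 85/248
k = -27/62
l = -6/31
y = -14/31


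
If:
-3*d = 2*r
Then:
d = -2*r/3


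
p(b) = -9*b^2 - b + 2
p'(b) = -18*b - 1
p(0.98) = -7.62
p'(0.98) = -18.64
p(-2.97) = -74.42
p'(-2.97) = 52.46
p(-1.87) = -27.60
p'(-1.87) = 32.66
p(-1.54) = -17.80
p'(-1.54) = 26.72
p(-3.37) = -96.84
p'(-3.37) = 59.66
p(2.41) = -52.68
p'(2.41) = -44.38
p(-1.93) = -29.59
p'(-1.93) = 33.74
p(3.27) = -97.51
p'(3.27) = -59.86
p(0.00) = 2.00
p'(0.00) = -1.00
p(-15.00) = -2008.00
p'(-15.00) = 269.00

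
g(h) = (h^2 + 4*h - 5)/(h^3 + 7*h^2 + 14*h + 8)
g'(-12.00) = -0.00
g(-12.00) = -0.10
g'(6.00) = -0.00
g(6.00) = 0.10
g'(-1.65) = -30.27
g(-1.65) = 16.61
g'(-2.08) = -700.61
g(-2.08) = -54.21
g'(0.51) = 0.50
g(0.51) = -0.16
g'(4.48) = -0.01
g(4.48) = 0.11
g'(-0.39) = 5.49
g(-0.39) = -1.81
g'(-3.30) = -0.46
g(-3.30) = -3.49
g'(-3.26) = -0.79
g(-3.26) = -3.52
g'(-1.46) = -2.70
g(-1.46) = 13.80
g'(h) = (2*h + 4)/(h^3 + 7*h^2 + 14*h + 8) + (-3*h^2 - 14*h - 14)*(h^2 + 4*h - 5)/(h^3 + 7*h^2 + 14*h + 8)^2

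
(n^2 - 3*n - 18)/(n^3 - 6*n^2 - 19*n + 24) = (n - 6)/(n^2 - 9*n + 8)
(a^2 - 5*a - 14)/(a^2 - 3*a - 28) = (a + 2)/(a + 4)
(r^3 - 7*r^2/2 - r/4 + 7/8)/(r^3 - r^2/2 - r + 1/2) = (r^2 - 3*r - 7/4)/(r^2 - 1)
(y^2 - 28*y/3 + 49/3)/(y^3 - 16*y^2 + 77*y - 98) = (y - 7/3)/(y^2 - 9*y + 14)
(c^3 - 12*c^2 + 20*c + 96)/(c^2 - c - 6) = (c^2 - 14*c + 48)/(c - 3)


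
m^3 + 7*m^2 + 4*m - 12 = (m - 1)*(m + 2)*(m + 6)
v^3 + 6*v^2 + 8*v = v*(v + 2)*(v + 4)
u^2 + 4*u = u*(u + 4)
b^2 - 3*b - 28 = (b - 7)*(b + 4)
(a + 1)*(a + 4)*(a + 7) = a^3 + 12*a^2 + 39*a + 28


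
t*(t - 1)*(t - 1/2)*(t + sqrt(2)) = t^4 - 3*t^3/2 + sqrt(2)*t^3 - 3*sqrt(2)*t^2/2 + t^2/2 + sqrt(2)*t/2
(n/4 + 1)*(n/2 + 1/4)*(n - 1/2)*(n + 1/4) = n^4/8 + 17*n^3/32 + 3*n^2/32 - 17*n/128 - 1/32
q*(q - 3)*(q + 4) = q^3 + q^2 - 12*q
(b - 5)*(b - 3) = b^2 - 8*b + 15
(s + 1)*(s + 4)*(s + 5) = s^3 + 10*s^2 + 29*s + 20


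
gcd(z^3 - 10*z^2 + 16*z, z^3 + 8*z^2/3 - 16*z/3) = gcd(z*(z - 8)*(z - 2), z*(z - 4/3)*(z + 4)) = z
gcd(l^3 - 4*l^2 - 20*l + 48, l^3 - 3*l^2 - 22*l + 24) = l^2 - 2*l - 24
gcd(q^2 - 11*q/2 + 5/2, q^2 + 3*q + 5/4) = 1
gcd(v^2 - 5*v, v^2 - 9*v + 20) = v - 5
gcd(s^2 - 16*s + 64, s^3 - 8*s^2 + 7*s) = 1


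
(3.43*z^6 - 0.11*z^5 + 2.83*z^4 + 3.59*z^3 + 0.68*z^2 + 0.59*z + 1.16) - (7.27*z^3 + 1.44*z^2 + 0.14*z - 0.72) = 3.43*z^6 - 0.11*z^5 + 2.83*z^4 - 3.68*z^3 - 0.76*z^2 + 0.45*z + 1.88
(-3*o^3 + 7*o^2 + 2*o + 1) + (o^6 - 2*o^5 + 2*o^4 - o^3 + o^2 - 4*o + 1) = o^6 - 2*o^5 + 2*o^4 - 4*o^3 + 8*o^2 - 2*o + 2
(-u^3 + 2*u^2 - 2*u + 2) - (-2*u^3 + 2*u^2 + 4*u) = u^3 - 6*u + 2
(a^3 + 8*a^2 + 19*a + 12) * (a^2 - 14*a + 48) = a^5 - 6*a^4 - 45*a^3 + 130*a^2 + 744*a + 576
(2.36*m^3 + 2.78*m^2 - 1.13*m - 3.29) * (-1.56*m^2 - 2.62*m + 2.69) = -3.6816*m^5 - 10.52*m^4 + 0.8276*m^3 + 15.5712*m^2 + 5.5801*m - 8.8501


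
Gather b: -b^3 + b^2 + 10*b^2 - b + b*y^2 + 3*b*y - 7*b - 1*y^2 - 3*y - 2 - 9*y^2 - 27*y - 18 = -b^3 + 11*b^2 + b*(y^2 + 3*y - 8) - 10*y^2 - 30*y - 20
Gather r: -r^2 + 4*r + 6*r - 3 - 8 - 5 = -r^2 + 10*r - 16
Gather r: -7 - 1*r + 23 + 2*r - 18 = r - 2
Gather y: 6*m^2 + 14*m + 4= 6*m^2 + 14*m + 4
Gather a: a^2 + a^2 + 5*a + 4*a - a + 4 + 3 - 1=2*a^2 + 8*a + 6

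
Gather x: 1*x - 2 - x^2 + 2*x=-x^2 + 3*x - 2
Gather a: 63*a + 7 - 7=63*a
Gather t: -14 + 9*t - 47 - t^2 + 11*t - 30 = -t^2 + 20*t - 91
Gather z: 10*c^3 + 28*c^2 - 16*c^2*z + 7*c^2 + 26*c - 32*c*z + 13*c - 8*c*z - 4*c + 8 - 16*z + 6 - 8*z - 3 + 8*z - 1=10*c^3 + 35*c^2 + 35*c + z*(-16*c^2 - 40*c - 16) + 10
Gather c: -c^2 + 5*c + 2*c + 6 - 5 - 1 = -c^2 + 7*c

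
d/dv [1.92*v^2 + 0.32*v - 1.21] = 3.84*v + 0.32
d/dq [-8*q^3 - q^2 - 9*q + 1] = -24*q^2 - 2*q - 9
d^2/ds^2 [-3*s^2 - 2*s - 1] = -6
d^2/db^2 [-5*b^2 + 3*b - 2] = -10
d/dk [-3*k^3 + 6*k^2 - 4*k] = -9*k^2 + 12*k - 4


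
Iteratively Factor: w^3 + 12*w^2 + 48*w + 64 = (w + 4)*(w^2 + 8*w + 16) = (w + 4)^2*(w + 4)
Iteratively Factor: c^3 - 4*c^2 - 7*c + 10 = (c - 5)*(c^2 + c - 2) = (c - 5)*(c - 1)*(c + 2)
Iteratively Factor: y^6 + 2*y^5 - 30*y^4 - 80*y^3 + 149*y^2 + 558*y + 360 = (y - 5)*(y^5 + 7*y^4 + 5*y^3 - 55*y^2 - 126*y - 72) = (y - 5)*(y + 3)*(y^4 + 4*y^3 - 7*y^2 - 34*y - 24) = (y - 5)*(y + 1)*(y + 3)*(y^3 + 3*y^2 - 10*y - 24) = (y - 5)*(y + 1)*(y + 3)*(y + 4)*(y^2 - y - 6) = (y - 5)*(y - 3)*(y + 1)*(y + 3)*(y + 4)*(y + 2)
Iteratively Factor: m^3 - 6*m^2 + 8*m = (m)*(m^2 - 6*m + 8) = m*(m - 2)*(m - 4)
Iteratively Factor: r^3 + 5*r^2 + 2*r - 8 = (r + 4)*(r^2 + r - 2) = (r + 2)*(r + 4)*(r - 1)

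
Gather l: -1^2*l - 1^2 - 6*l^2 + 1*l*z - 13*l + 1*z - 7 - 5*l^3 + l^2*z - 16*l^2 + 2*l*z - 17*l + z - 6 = -5*l^3 + l^2*(z - 22) + l*(3*z - 31) + 2*z - 14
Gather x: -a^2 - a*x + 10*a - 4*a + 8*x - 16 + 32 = -a^2 + 6*a + x*(8 - a) + 16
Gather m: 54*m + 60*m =114*m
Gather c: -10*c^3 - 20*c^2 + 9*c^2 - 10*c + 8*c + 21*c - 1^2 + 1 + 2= -10*c^3 - 11*c^2 + 19*c + 2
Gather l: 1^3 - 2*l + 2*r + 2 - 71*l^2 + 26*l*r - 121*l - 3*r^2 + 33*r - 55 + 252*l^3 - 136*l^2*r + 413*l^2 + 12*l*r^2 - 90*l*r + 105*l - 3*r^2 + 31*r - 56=252*l^3 + l^2*(342 - 136*r) + l*(12*r^2 - 64*r - 18) - 6*r^2 + 66*r - 108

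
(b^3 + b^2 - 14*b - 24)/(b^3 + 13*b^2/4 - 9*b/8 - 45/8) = 8*(b^2 - 2*b - 8)/(8*b^2 + 2*b - 15)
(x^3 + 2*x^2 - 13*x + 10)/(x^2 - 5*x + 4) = (x^2 + 3*x - 10)/(x - 4)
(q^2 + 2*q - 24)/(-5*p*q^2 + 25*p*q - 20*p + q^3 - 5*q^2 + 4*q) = (-q - 6)/(5*p*q - 5*p - q^2 + q)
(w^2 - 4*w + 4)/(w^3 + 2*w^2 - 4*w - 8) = (w - 2)/(w^2 + 4*w + 4)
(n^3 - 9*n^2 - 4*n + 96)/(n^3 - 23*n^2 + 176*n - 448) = (n^2 - n - 12)/(n^2 - 15*n + 56)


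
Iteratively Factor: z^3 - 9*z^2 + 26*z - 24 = (z - 4)*(z^2 - 5*z + 6) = (z - 4)*(z - 3)*(z - 2)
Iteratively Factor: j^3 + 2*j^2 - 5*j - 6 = (j + 1)*(j^2 + j - 6) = (j + 1)*(j + 3)*(j - 2)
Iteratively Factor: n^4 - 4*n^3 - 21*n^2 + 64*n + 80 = (n - 4)*(n^3 - 21*n - 20) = (n - 4)*(n + 4)*(n^2 - 4*n - 5) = (n - 5)*(n - 4)*(n + 4)*(n + 1)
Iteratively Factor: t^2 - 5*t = (t)*(t - 5)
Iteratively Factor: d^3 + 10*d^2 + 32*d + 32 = (d + 4)*(d^2 + 6*d + 8) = (d + 2)*(d + 4)*(d + 4)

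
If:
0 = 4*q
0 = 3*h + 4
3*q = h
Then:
No Solution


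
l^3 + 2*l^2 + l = l*(l + 1)^2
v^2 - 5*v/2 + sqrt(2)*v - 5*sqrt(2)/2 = (v - 5/2)*(v + sqrt(2))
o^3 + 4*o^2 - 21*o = o*(o - 3)*(o + 7)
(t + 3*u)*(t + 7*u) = t^2 + 10*t*u + 21*u^2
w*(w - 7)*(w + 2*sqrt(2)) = w^3 - 7*w^2 + 2*sqrt(2)*w^2 - 14*sqrt(2)*w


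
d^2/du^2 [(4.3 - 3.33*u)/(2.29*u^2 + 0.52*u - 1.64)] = (-(3.33*u - 4.3)*(4.58*u + 0.52)*(9.16*u + 1.04) + (45.7542*u - 16.2308)*(2.29*u^2 + 0.52*u - 1.64))/(2.29*u^2 + 0.52*u - 1.64)^3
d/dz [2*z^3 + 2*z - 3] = 6*z^2 + 2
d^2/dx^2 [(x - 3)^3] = 6*x - 18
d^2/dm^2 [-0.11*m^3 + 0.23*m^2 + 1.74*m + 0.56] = 0.46 - 0.66*m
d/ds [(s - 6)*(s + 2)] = 2*s - 4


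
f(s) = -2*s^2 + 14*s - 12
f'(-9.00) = 50.00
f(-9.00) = -300.00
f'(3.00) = 2.00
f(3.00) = 12.00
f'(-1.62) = 20.48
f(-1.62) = -39.93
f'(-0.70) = 16.80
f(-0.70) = -22.78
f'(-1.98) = 21.92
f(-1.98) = -47.56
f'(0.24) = 13.04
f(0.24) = -8.76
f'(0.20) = 13.20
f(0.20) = -9.28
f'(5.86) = -9.44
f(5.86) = 1.36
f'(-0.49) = 15.96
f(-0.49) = -19.34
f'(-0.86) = 17.44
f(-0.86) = -25.52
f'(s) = 14 - 4*s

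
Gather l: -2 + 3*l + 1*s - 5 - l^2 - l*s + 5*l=-l^2 + l*(8 - s) + s - 7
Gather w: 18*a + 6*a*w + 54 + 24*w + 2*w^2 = 18*a + 2*w^2 + w*(6*a + 24) + 54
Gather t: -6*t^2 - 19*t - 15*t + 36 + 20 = -6*t^2 - 34*t + 56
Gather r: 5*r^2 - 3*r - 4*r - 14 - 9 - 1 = 5*r^2 - 7*r - 24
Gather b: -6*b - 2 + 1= -6*b - 1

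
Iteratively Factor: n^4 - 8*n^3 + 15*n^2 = (n - 5)*(n^3 - 3*n^2) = n*(n - 5)*(n^2 - 3*n) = n*(n - 5)*(n - 3)*(n)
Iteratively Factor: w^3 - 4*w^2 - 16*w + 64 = (w - 4)*(w^2 - 16) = (w - 4)^2*(w + 4)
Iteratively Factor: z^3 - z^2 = (z)*(z^2 - z) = z*(z - 1)*(z)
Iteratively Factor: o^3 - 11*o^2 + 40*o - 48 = (o - 4)*(o^2 - 7*o + 12) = (o - 4)^2*(o - 3)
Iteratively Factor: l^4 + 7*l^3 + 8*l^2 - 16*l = (l)*(l^3 + 7*l^2 + 8*l - 16) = l*(l - 1)*(l^2 + 8*l + 16) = l*(l - 1)*(l + 4)*(l + 4)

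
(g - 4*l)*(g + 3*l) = g^2 - g*l - 12*l^2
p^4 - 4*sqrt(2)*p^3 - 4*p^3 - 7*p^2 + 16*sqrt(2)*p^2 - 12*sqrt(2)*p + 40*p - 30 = (p - 3)*(p - 1)*(p - 5*sqrt(2))*(p + sqrt(2))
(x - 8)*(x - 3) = x^2 - 11*x + 24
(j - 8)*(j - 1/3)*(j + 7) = j^3 - 4*j^2/3 - 167*j/3 + 56/3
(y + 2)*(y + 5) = y^2 + 7*y + 10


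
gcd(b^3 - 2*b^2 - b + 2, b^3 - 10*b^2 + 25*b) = 1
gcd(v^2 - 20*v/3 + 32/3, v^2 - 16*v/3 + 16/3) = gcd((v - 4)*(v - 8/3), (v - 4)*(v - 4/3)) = v - 4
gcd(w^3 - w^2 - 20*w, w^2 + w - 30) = w - 5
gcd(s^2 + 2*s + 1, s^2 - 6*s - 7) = s + 1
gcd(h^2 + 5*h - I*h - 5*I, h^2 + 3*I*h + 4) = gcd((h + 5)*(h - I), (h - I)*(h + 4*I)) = h - I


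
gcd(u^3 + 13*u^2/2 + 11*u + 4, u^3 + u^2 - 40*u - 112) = u + 4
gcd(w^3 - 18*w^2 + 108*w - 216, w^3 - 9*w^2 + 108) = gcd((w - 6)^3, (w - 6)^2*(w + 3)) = w^2 - 12*w + 36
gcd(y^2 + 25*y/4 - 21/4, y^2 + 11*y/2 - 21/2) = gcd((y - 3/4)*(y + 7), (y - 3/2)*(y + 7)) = y + 7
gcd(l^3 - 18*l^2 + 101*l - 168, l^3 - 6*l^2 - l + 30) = l - 3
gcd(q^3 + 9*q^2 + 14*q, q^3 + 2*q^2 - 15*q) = q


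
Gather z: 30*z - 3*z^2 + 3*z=-3*z^2 + 33*z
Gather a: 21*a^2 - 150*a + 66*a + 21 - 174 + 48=21*a^2 - 84*a - 105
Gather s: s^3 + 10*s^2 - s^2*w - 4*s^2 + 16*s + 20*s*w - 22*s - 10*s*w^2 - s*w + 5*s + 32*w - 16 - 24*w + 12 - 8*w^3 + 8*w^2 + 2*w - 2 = s^3 + s^2*(6 - w) + s*(-10*w^2 + 19*w - 1) - 8*w^3 + 8*w^2 + 10*w - 6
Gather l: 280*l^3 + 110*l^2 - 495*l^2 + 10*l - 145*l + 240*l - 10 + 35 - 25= 280*l^3 - 385*l^2 + 105*l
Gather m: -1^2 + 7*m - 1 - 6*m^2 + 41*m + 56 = -6*m^2 + 48*m + 54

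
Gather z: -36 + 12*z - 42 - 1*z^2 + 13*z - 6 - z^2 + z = -2*z^2 + 26*z - 84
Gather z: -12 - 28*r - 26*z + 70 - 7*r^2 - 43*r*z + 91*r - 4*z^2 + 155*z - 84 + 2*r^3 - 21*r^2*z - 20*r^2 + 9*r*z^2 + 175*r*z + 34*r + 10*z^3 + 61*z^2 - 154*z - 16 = 2*r^3 - 27*r^2 + 97*r + 10*z^3 + z^2*(9*r + 57) + z*(-21*r^2 + 132*r - 25) - 42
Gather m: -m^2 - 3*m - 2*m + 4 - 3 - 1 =-m^2 - 5*m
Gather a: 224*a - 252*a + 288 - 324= -28*a - 36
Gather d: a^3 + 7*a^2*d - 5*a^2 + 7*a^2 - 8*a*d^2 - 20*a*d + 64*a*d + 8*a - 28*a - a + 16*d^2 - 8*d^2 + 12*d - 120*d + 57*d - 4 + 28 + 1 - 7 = a^3 + 2*a^2 - 21*a + d^2*(8 - 8*a) + d*(7*a^2 + 44*a - 51) + 18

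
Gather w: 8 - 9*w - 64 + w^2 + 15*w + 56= w^2 + 6*w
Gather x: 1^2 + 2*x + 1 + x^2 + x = x^2 + 3*x + 2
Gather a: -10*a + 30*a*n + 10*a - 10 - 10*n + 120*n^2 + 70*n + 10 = 30*a*n + 120*n^2 + 60*n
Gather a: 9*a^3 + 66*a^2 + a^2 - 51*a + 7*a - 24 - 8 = 9*a^3 + 67*a^2 - 44*a - 32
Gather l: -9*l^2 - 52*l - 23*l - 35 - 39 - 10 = -9*l^2 - 75*l - 84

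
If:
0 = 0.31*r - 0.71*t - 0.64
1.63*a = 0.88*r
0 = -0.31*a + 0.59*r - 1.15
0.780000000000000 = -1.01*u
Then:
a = 1.47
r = 2.72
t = 0.29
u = -0.77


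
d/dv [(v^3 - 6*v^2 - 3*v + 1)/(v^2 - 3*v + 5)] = (v^4 - 6*v^3 + 36*v^2 - 62*v - 12)/(v^4 - 6*v^3 + 19*v^2 - 30*v + 25)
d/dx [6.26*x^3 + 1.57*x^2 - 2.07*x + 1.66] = 18.78*x^2 + 3.14*x - 2.07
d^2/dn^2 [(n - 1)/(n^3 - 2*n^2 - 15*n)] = 2*(3*n^5 - 12*n^4 + 35*n^3 + 33*n^2 - 90*n - 225)/(n^3*(n^6 - 6*n^5 - 33*n^4 + 172*n^3 + 495*n^2 - 1350*n - 3375))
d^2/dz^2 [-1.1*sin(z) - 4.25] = 1.1*sin(z)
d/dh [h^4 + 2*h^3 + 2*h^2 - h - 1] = 4*h^3 + 6*h^2 + 4*h - 1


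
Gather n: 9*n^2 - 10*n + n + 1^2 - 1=9*n^2 - 9*n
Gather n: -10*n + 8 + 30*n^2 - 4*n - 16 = 30*n^2 - 14*n - 8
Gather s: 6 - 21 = -15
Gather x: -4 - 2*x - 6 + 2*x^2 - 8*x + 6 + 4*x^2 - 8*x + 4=6*x^2 - 18*x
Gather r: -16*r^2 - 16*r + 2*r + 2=-16*r^2 - 14*r + 2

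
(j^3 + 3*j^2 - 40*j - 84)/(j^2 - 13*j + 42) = (j^2 + 9*j + 14)/(j - 7)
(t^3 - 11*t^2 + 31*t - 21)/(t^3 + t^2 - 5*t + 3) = (t^2 - 10*t + 21)/(t^2 + 2*t - 3)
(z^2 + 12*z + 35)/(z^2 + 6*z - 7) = (z + 5)/(z - 1)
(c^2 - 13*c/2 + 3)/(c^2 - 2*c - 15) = (-c^2 + 13*c/2 - 3)/(-c^2 + 2*c + 15)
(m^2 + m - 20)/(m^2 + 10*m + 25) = (m - 4)/(m + 5)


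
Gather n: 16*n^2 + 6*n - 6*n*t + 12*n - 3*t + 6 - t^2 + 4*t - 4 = 16*n^2 + n*(18 - 6*t) - t^2 + t + 2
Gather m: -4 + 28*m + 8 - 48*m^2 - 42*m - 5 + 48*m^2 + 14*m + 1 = 0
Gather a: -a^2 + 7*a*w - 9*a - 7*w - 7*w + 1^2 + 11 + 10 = -a^2 + a*(7*w - 9) - 14*w + 22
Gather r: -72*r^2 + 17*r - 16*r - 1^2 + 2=-72*r^2 + r + 1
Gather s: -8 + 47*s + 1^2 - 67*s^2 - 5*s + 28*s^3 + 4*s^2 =28*s^3 - 63*s^2 + 42*s - 7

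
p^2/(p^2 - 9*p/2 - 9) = 2*p^2/(2*p^2 - 9*p - 18)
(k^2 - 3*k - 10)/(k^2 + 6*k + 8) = (k - 5)/(k + 4)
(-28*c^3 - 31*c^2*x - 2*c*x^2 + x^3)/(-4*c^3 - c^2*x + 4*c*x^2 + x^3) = (-7*c + x)/(-c + x)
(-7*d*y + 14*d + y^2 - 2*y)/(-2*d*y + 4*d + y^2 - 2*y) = (-7*d + y)/(-2*d + y)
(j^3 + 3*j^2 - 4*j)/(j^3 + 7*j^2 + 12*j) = (j - 1)/(j + 3)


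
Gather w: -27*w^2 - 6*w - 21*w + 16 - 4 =-27*w^2 - 27*w + 12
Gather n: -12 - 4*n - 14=-4*n - 26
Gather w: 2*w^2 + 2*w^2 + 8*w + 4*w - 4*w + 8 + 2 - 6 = 4*w^2 + 8*w + 4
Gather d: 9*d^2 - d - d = 9*d^2 - 2*d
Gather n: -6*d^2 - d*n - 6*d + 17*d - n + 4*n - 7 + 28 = -6*d^2 + 11*d + n*(3 - d) + 21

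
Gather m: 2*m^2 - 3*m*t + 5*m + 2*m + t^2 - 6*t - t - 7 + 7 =2*m^2 + m*(7 - 3*t) + t^2 - 7*t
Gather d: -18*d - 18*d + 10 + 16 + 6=32 - 36*d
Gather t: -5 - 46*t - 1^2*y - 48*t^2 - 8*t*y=-48*t^2 + t*(-8*y - 46) - y - 5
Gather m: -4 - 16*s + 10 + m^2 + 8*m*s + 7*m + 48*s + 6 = m^2 + m*(8*s + 7) + 32*s + 12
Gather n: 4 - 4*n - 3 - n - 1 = -5*n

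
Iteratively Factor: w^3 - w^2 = (w)*(w^2 - w) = w*(w - 1)*(w)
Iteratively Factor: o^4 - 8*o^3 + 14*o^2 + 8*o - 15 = (o - 1)*(o^3 - 7*o^2 + 7*o + 15) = (o - 1)*(o + 1)*(o^2 - 8*o + 15) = (o - 3)*(o - 1)*(o + 1)*(o - 5)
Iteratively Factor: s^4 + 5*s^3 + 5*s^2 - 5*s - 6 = (s - 1)*(s^3 + 6*s^2 + 11*s + 6) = (s - 1)*(s + 2)*(s^2 + 4*s + 3) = (s - 1)*(s + 1)*(s + 2)*(s + 3)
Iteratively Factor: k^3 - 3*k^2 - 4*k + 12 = (k + 2)*(k^2 - 5*k + 6) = (k - 2)*(k + 2)*(k - 3)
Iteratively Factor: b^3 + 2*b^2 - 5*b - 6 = (b + 1)*(b^2 + b - 6) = (b + 1)*(b + 3)*(b - 2)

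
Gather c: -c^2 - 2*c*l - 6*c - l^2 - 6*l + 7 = -c^2 + c*(-2*l - 6) - l^2 - 6*l + 7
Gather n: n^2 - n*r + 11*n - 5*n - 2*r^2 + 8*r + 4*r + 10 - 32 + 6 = n^2 + n*(6 - r) - 2*r^2 + 12*r - 16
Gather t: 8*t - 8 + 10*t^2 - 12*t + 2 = 10*t^2 - 4*t - 6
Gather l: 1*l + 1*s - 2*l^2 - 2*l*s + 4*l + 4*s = -2*l^2 + l*(5 - 2*s) + 5*s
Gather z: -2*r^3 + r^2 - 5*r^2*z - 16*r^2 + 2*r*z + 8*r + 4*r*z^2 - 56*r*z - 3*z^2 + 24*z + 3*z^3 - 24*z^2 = -2*r^3 - 15*r^2 + 8*r + 3*z^3 + z^2*(4*r - 27) + z*(-5*r^2 - 54*r + 24)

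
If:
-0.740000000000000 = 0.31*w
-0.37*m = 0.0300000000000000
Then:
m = -0.08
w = -2.39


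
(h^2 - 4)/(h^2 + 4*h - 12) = (h + 2)/(h + 6)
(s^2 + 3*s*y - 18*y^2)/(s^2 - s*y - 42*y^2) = (-s + 3*y)/(-s + 7*y)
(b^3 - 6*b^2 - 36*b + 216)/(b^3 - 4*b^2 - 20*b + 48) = (b^2 - 36)/(b^2 + 2*b - 8)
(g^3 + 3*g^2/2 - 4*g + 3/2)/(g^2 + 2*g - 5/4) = 2*(g^2 + 2*g - 3)/(2*g + 5)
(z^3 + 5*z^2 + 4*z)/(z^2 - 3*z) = (z^2 + 5*z + 4)/(z - 3)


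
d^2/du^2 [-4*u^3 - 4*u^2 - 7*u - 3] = -24*u - 8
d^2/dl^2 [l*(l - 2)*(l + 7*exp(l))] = 7*l^2*exp(l) + 14*l*exp(l) + 6*l - 14*exp(l) - 4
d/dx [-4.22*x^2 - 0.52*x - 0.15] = -8.44*x - 0.52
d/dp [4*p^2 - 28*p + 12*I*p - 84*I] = 8*p - 28 + 12*I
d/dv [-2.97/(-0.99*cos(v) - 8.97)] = 2.9403*sin(v)/(0.99*cos(v) + 8.97)^2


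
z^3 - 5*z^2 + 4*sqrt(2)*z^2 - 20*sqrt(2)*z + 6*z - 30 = (z - 5)*(z + sqrt(2))*(z + 3*sqrt(2))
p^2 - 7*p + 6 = (p - 6)*(p - 1)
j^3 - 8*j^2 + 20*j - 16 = (j - 4)*(j - 2)^2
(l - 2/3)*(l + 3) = l^2 + 7*l/3 - 2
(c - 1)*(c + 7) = c^2 + 6*c - 7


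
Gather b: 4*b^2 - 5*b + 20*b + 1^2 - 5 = 4*b^2 + 15*b - 4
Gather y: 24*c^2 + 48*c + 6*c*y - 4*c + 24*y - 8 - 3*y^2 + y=24*c^2 + 44*c - 3*y^2 + y*(6*c + 25) - 8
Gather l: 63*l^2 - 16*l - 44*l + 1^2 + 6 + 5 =63*l^2 - 60*l + 12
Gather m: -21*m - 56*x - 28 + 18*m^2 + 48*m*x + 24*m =18*m^2 + m*(48*x + 3) - 56*x - 28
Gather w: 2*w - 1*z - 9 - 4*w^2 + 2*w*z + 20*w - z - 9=-4*w^2 + w*(2*z + 22) - 2*z - 18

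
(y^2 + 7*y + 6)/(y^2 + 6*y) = (y + 1)/y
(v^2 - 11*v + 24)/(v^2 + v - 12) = (v - 8)/(v + 4)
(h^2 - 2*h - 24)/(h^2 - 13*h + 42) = (h + 4)/(h - 7)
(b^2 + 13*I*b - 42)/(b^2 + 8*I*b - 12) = (b + 7*I)/(b + 2*I)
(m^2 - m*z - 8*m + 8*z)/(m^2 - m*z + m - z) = (m - 8)/(m + 1)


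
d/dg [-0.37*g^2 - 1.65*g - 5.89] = -0.74*g - 1.65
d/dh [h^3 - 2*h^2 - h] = 3*h^2 - 4*h - 1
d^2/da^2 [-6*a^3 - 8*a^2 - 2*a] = -36*a - 16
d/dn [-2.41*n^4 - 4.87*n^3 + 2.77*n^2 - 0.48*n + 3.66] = -9.64*n^3 - 14.61*n^2 + 5.54*n - 0.48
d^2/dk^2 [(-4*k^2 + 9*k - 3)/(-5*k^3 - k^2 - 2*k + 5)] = 2*(100*k^6 - 675*k^5 + 195*k^4 + 893*k^3 - 1191*k^2 + 108*k + 37)/(125*k^9 + 75*k^8 + 165*k^7 - 314*k^6 - 84*k^5 - 303*k^4 + 323*k^3 + 15*k^2 + 150*k - 125)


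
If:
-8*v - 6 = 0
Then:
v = -3/4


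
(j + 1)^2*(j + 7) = j^3 + 9*j^2 + 15*j + 7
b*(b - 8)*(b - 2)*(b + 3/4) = b^4 - 37*b^3/4 + 17*b^2/2 + 12*b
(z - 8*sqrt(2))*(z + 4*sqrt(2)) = z^2 - 4*sqrt(2)*z - 64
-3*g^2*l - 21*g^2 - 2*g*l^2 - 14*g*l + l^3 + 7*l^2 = (-3*g + l)*(g + l)*(l + 7)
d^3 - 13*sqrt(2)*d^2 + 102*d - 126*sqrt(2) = (d - 7*sqrt(2))*(d - 3*sqrt(2))^2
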